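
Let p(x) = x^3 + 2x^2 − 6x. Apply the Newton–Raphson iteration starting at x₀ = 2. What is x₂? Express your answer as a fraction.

912/553

p'(x) = 3x^2 + 4x − 6.
p(2) = 4, p'(2) = 14, so x₁ = 2 − 4/14 = 12/7.
p(12/7) = 216/343, p'(12/7) = 474/49, so x₂ = (12/7) − (216/343)/(474/49) = 912/553.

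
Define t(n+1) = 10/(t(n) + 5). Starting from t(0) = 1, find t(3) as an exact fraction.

t(1) = 10/(1 + 5) = 5/3.
t(2) = 10/(5/3 + 5) = 3/2.
t(3) = 10/(3/2 + 5) = 20/13.

20/13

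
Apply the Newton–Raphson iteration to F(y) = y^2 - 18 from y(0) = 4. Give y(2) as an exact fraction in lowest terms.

F'(y) = 2y.
F(4) = -2, F'(4) = 8, so y(1) = 4 - (-2)/8 = 17/4.
F(17/4) = 1/16, F'(17/4) = 17/2, so y(2) = (17/4) - (1/16)/(17/2) = 577/136.

577/136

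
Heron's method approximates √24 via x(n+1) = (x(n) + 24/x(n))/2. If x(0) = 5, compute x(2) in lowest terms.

x(1) = (5 + 24/5)/2 = 49/10.
x(2) = (49/10 + 24/(49/10))/2 = 4801/980.

4801/980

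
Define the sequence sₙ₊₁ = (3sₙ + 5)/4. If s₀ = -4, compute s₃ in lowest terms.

s₁ = (3·(-4) + 5)/4 = -7/4.
s₂ = (3·(-7/4) + 5)/4 = -1/16.
s₃ = (3·(-1/16) + 5)/4 = 77/64.

77/64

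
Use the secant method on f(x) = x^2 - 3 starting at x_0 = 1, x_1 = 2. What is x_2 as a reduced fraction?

f(1) = -2, f(2) = 1. x_2 = 2 - 1·(2 - 1)/(1 - (-2)) = 5/3.

5/3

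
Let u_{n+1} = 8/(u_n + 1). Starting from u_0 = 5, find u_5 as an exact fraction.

u_1 = 8/(5 + 1) = 4/3.
u_2 = 8/(4/3 + 1) = 24/7.
u_3 = 8/(24/7 + 1) = 56/31.
u_4 = 8/(56/31 + 1) = 248/87.
u_5 = 8/(248/87 + 1) = 696/335.

696/335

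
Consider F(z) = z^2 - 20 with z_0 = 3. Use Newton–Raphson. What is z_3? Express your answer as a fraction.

4858801/1086456

F'(z) = 2z.
F(3) = -11, F'(3) = 6, so z_1 = 3 - (-11)/6 = 29/6.
F(29/6) = 121/36, F'(29/6) = 29/3, so z_2 = (29/6) - (121/36)/(29/3) = 1561/348.
F(1561/348) = 14641/121104, F'(1561/348) = 1561/174, so z_3 = (1561/348) - (14641/121104)/(1561/174) = 4858801/1086456.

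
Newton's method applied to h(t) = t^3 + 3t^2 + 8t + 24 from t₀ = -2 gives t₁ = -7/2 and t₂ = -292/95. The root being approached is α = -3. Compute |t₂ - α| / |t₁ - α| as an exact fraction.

14/95

t₁ - α = -7/2 - (-3) = -7/2 + 3 = -1/2, so |t₁ - α| = 1/2.
t₂ - α = -292/95 - (-3) = -292/95 + 3 = -7/95, so |t₂ - α| = 7/95.
Ratio = (7/95) / (1/2) = 14/95.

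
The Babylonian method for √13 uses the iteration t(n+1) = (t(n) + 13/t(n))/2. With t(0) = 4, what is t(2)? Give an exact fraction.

t(1) = (4 + 13/4)/2 = 29/8.
t(2) = (29/8 + 13/(29/8))/2 = 1673/464.

1673/464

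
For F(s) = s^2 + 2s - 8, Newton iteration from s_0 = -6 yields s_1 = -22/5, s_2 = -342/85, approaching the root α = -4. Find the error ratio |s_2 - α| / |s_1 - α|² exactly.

5/34

s_1 - α = -22/5 - (-4) = -22/5 + 4 = -2/5, so |s_1 - α| = 2/5.
s_2 - α = -342/85 - (-4) = -342/85 + 4 = -2/85, so |s_2 - α| = 2/85.
|s_1 - α|² = 4/25.
Ratio = (2/85) / (4/25) = 5/34.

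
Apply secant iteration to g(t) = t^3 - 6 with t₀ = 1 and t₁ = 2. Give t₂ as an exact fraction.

g(1) = -5, g(2) = 2. t₂ = 2 - 2·(2 - 1)/(2 - (-5)) = 12/7.

12/7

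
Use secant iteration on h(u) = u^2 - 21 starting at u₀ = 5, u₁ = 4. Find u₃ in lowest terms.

h(5) = 4, h(4) = -5. u₂ = 4 - (-5)·(4 - 5)/((-5) - 4) = 41/9.
h(4) = -5, h(41/9) = -20/81. u₃ = (41/9) - (-20/81)·((41/9) - 4)/((-20/81) - (-5)) = 353/77.

353/77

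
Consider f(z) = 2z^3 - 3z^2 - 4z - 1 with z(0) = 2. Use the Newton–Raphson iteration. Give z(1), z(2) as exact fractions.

z(1) = 21/8, z(2) = 6743/2764

f'(z) = 6z^2 - 6z - 4.
f(2) = -5, f'(2) = 8, so z(1) = 2 - (-5)/8 = 21/8.
f(21/8) = 1025/256, f'(21/8) = 691/32, so z(2) = (21/8) - (1025/256)/(691/32) = 6743/2764.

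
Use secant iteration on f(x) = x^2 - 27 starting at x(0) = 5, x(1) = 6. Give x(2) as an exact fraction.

f(5) = -2, f(6) = 9. x(2) = 6 - 9·(6 - 5)/(9 - (-2)) = 57/11.

57/11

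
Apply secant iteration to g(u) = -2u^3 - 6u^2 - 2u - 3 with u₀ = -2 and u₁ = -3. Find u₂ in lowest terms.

g(-2) = -7, g(-3) = 3. u₂ = (-3) - 3·((-3) - (-2))/(3 - (-7)) = -27/10.

-27/10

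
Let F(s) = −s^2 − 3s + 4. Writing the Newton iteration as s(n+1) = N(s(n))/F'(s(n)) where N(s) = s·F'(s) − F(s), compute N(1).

F'(s) = −2s − 3.
N(s) = s·F'(s) − F(s) = s·(−2s − 3) − (−s^2 − 3s + 4) = −s^2 − 4.
N(1) = −5.

−5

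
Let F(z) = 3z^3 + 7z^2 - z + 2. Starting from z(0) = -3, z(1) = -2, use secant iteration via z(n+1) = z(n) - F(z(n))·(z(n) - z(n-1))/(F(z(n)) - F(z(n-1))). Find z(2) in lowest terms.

F(-3) = -13, F(-2) = 8. z(2) = (-2) - 8·((-2) - (-3))/(8 - (-13)) = -50/21.

-50/21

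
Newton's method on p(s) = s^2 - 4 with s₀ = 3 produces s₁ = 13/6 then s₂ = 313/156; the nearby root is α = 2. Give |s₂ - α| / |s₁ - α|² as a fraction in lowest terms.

s₁ - α = 13/6 - 2 = 1/6, so |s₁ - α| = 1/6.
s₂ - α = 313/156 - 2 = 1/156, so |s₂ - α| = 1/156.
|s₁ - α|² = 1/36.
Ratio = (1/156) / (1/36) = 3/13.

3/13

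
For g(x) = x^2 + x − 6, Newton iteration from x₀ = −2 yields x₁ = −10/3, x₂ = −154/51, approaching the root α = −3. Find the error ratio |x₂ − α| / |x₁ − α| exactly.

1/17

x₁ − α = −10/3 − (−3) = −10/3 + 3 = −1/3, so |x₁ − α| = 1/3.
x₂ − α = −154/51 − (−3) = −154/51 + 3 = −1/51, so |x₂ − α| = 1/51.
Ratio = (1/51) / (1/3) = 1/17.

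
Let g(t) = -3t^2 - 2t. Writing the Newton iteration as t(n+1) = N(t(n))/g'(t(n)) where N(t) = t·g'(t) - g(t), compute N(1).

-3

g'(t) = -6t - 2.
N(t) = t·g'(t) - g(t) = t·(-6t - 2) - (-3t^2 - 2t) = -3t^2.
N(1) = -3.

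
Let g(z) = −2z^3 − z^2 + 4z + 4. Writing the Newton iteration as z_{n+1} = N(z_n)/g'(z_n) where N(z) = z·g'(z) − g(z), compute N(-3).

g'(z) = −6z^2 − 2z + 4.
N(z) = z·g'(z) − g(z) = z·(−6z^2 − 2z + 4) − (−2z^3 − z^2 + 4z + 4) = −4z^3 − z^2 − 4.
N(-3) = 95.

95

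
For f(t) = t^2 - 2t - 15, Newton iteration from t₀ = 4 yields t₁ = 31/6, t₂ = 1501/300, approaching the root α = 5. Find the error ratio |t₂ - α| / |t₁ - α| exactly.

1/50

t₁ - α = 31/6 - 5 = 1/6, so |t₁ - α| = 1/6.
t₂ - α = 1501/300 - 5 = 1/300, so |t₂ - α| = 1/300.
Ratio = (1/300) / (1/6) = 1/50.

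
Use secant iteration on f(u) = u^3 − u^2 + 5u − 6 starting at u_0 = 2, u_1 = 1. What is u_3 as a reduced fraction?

f(2) = 8, f(1) = −1. u_2 = 1 − (−1)·(1 − 2)/((−1) − 8) = 10/9.
f(1) = −1, f(10/9) = −224/729. u_3 = (10/9) − (−224/729)·((10/9) − 1)/((−224/729) − (−1)) = 586/505.

586/505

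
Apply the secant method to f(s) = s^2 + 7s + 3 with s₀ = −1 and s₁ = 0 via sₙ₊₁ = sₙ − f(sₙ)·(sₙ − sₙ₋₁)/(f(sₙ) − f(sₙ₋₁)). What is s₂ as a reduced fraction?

−1/2

f(−1) = −3, f(0) = 3. s₂ = 0 − 3·(0 − (−1))/(3 − (−3)) = −1/2.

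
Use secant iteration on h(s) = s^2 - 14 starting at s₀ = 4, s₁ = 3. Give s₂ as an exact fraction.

26/7

h(4) = 2, h(3) = -5. s₂ = 3 - (-5)·(3 - 4)/((-5) - 2) = 26/7.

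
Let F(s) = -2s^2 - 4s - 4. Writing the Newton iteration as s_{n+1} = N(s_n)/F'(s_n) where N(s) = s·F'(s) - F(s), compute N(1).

F'(s) = -4s - 4.
N(s) = s·F'(s) - F(s) = s·(-4s - 4) - (-2s^2 - 4s - 4) = -2s^2 + 4.
N(1) = 2.

2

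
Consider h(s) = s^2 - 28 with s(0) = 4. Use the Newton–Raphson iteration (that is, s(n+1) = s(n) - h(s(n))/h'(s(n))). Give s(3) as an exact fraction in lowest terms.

108497/20504

h'(s) = 2s.
h(4) = -12, h'(4) = 8, so s(1) = 4 - (-12)/8 = 11/2.
h(11/2) = 9/4, h'(11/2) = 11, so s(2) = (11/2) - (9/4)/11 = 233/44.
h(233/44) = 81/1936, h'(233/44) = 233/22, so s(3) = (233/44) - (81/1936)/(233/22) = 108497/20504.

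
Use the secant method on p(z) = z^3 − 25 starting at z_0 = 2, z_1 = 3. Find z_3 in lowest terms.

p(2) = −17, p(3) = 2. z_2 = 3 − 2·(3 − 2)/(2 − (−17)) = 55/19.
p(3) = 2, p(55/19) = −5100/6859. z_3 = (55/19) − (−5100/6859)·((55/19) − 3)/((−5100/6859) − 2) = 27505/9409.

27505/9409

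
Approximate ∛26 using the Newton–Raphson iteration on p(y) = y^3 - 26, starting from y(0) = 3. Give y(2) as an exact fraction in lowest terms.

p'(y) = 3y^2.
p(3) = 1, p'(3) = 27, so y(1) = 3 - 1/27 = 80/27.
p(80/27) = 242/19683, p'(80/27) = 6400/243, so y(2) = (80/27) - (242/19683)/(6400/243) = 767879/259200.

767879/259200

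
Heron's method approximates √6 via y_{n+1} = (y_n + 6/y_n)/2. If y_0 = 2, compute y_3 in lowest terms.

y_1 = (2 + 6/2)/2 = 5/2.
y_2 = (5/2 + 6/(5/2))/2 = 49/20.
y_3 = (49/20 + 6/(49/20))/2 = 4801/1960.

4801/1960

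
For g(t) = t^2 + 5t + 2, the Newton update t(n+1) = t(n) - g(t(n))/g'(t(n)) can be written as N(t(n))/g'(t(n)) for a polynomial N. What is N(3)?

g'(t) = 2t + 5.
N(t) = t·g'(t) - g(t) = t·(2t + 5) - (t^2 + 5t + 2) = t^2 - 2.
N(3) = 7.

7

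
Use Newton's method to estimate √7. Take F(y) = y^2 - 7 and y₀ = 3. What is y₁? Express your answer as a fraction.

8/3

F'(y) = 2y.
F(3) = 2, F'(3) = 6, so y₁ = 3 - 2/6 = 8/3.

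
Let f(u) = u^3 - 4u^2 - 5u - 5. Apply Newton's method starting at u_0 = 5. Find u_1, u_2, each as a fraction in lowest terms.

u_1 = 31/6, u_2 = 18799/3645

f'(u) = 3u^2 - 8u - 5.
f(5) = -5, f'(5) = 30, so u_1 = 5 - (-5)/30 = 31/6.
f(31/6) = 67/216, f'(31/6) = 135/4, so u_2 = (31/6) - (67/216)/(135/4) = 18799/3645.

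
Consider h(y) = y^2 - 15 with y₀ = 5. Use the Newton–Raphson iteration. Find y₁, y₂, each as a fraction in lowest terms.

y₁ = 4, y₂ = 31/8

h'(y) = 2y.
h(5) = 10, h'(5) = 10, so y₁ = 5 - 10/10 = 4.
h(4) = 1, h'(4) = 8, so y₂ = 4 - 1/8 = 31/8.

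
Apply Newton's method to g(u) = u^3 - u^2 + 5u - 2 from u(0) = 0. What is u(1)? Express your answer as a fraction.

2/5

g'(u) = 3u^2 - 2u + 5.
g(0) = -2, g'(0) = 5, so u(1) = 0 - (-2)/5 = 2/5.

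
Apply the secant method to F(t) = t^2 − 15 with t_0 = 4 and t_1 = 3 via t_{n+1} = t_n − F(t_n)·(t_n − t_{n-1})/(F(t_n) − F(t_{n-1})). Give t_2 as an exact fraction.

F(4) = 1, F(3) = −6. t_2 = 3 − (−6)·(3 − 4)/((−6) − 1) = 27/7.

27/7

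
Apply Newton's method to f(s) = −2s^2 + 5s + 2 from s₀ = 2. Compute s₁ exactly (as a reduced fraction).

f'(s) = −4s + 5.
f(2) = 4, f'(2) = −3, so s₁ = 2 − 4/(−3) = 10/3.

10/3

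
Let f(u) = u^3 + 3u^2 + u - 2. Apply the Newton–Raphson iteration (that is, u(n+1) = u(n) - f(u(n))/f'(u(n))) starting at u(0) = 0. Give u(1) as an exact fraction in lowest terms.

2

f'(u) = 3u^2 + 6u + 1.
f(0) = -2, f'(0) = 1, so u(1) = 0 - (-2)/1 = 2.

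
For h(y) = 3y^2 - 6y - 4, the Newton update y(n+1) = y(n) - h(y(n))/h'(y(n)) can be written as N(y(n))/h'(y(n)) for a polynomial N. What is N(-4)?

h'(y) = 6y - 6.
N(y) = y·h'(y) - h(y) = y·(6y - 6) - (3y^2 - 6y - 4) = 3y^2 + 4.
N(-4) = 52.

52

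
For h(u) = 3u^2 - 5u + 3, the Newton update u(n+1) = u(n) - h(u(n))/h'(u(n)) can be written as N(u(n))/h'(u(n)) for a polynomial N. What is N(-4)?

h'(u) = 6u - 5.
N(u) = u·h'(u) - h(u) = u·(6u - 5) - (3u^2 - 5u + 3) = 3u^2 - 3.
N(-4) = 45.

45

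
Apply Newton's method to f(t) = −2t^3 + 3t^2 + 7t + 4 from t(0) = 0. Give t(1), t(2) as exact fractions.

f'(t) = −6t^2 + 6t + 7.
f(0) = 4, f'(0) = 7, so t(1) = 0 − 4/7 = −4/7.
f(−4/7) = 464/343, f'(−4/7) = 79/49, so t(2) = (−4/7) − (464/343)/(79/49) = −780/553.

t(1) = −4/7, t(2) = −780/553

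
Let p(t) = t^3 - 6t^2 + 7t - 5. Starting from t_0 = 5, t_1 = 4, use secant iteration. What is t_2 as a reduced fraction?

p(5) = 5, p(4) = -9. t_2 = 4 - (-9)·(4 - 5)/((-9) - 5) = 65/14.

65/14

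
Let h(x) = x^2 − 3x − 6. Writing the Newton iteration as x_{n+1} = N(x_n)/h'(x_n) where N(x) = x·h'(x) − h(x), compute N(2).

h'(x) = 2x − 3.
N(x) = x·h'(x) − h(x) = x·(2x − 3) − (x^2 − 3x − 6) = x^2 + 6.
N(2) = 10.

10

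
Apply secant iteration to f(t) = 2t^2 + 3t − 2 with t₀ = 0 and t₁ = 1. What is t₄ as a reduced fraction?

f(0) = −2, f(1) = 3. t₂ = 1 − 3·(1 − 0)/(3 − (−2)) = 2/5.
f(1) = 3, f(2/5) = −12/25. t₃ = (2/5) − (−12/25)·((2/5) − 1)/((−12/25) − 3) = 14/29.
f(2/5) = −12/25, f(14/29) = −72/841. t₄ = (14/29) − (−72/841)·((14/29) − (2/5))/((−72/841) − (−12/25)) = 346/691.

346/691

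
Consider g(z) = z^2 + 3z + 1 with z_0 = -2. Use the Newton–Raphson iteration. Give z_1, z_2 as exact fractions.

g'(z) = 2z + 3.
g(-2) = -1, g'(-2) = -1, so z_1 = (-2) - (-1)/(-1) = -3.
g(-3) = 1, g'(-3) = -3, so z_2 = (-3) - 1/(-3) = -8/3.

z_1 = -3, z_2 = -8/3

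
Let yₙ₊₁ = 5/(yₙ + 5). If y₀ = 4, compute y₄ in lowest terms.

y₁ = 5/(4 + 5) = 5/9.
y₂ = 5/(5/9 + 5) = 9/10.
y₃ = 5/(9/10 + 5) = 50/59.
y₄ = 5/(50/59 + 5) = 59/69.

59/69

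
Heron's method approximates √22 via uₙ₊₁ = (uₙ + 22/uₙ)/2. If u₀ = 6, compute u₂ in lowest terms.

1633/348

u₁ = (6 + 22/6)/2 = 29/6.
u₂ = (29/6 + 22/(29/6))/2 = 1633/348.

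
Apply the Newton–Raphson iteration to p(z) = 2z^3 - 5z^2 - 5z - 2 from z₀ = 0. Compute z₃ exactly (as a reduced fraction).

-6919978/446595

p'(z) = 6z^2 - 10z - 5.
p(0) = -2, p'(0) = -5, so z₁ = 0 - (-2)/(-5) = -2/5.
p(-2/5) = -116/125, p'(-2/5) = -1/25, so z₂ = (-2/5) - (-116/125)/(-1/25) = -118/5.
p(-118/5) = -3619664/125, p'(-118/5) = 89319/25, so z₃ = (-118/5) - (-3619664/125)/(89319/25) = -6919978/446595.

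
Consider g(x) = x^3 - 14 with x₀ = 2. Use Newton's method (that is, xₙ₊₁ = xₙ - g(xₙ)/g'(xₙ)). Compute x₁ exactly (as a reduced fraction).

g'(x) = 3x^2.
g(2) = -6, g'(2) = 12, so x₁ = 2 - (-6)/12 = 5/2.

5/2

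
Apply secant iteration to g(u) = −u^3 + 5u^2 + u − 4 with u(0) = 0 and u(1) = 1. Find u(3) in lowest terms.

g(0) = −4, g(1) = 1. u(2) = 1 − 1·(1 − 0)/(1 − (−4)) = 4/5.
g(1) = 1, g(4/5) = −64/125. u(3) = (4/5) − (−64/125)·((4/5) − 1)/((−64/125) − 1) = 164/189.

164/189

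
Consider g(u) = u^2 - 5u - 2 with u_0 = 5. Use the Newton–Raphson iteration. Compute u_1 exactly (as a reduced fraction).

g'(u) = 2u - 5.
g(5) = -2, g'(5) = 5, so u_1 = 5 - (-2)/5 = 27/5.

27/5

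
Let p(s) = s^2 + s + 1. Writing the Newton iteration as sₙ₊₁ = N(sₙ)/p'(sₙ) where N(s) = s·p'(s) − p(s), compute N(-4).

p'(s) = 2s + 1.
N(s) = s·p'(s) − p(s) = s·(2s + 1) − (s^2 + s + 1) = s^2 − 1.
N(-4) = 15.

15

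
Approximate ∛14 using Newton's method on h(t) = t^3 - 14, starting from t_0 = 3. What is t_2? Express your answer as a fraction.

452213/187272

h'(t) = 3t^2.
h(3) = 13, h'(3) = 27, so t_1 = 3 - 13/27 = 68/27.
h(68/27) = 38870/19683, h'(68/27) = 4624/243, so t_2 = (68/27) - (38870/19683)/(4624/243) = 452213/187272.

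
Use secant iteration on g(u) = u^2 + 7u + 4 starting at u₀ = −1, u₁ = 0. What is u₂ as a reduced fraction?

−2/3

g(−1) = −2, g(0) = 4. u₂ = 0 − 4·(0 − (−1))/(4 − (−2)) = −2/3.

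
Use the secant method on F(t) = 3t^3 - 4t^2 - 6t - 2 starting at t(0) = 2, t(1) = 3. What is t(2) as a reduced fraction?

F(2) = -6, F(3) = 25. t(2) = 3 - 25·(3 - 2)/(25 - (-6)) = 68/31.

68/31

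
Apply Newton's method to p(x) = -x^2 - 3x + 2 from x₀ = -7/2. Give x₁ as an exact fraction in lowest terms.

-57/16

p'(x) = -2x - 3.
p(-7/2) = 1/4, p'(-7/2) = 4, so x₁ = (-7/2) - (1/4)/4 = -57/16.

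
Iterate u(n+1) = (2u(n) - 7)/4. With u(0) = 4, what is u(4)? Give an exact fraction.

u(1) = (2·4 - 7)/4 = 1/4.
u(2) = (2·(1/4) - 7)/4 = -13/8.
u(3) = (2·(-13/8) - 7)/4 = -41/16.
u(4) = (2·(-41/16) - 7)/4 = -97/32.

-97/32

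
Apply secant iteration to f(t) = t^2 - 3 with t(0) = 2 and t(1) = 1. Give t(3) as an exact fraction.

f(2) = 1, f(1) = -2. t(2) = 1 - (-2)·(1 - 2)/((-2) - 1) = 5/3.
f(1) = -2, f(5/3) = -2/9. t(3) = (5/3) - (-2/9)·((5/3) - 1)/((-2/9) - (-2)) = 7/4.

7/4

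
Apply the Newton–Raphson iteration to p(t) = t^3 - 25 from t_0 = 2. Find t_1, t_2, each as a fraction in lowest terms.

p'(t) = 3t^2.
p(2) = -17, p'(2) = 12, so t_1 = 2 - (-17)/12 = 41/12.
p(41/12) = 25721/1728, p'(41/12) = 1681/48, so t_2 = (41/12) - (25721/1728)/(1681/48) = 90521/30258.

t_1 = 41/12, t_2 = 90521/30258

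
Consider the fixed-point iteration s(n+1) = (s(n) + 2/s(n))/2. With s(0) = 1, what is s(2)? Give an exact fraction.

s(1) = (1 + 2/1)/2 = 3/2.
s(2) = (3/2 + 2/(3/2))/2 = 17/12.

17/12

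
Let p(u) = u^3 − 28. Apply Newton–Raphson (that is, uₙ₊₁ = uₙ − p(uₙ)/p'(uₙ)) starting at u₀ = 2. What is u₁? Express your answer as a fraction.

11/3

p'(u) = 3u^2.
p(2) = −20, p'(2) = 12, so u₁ = 2 − (−20)/12 = 11/3.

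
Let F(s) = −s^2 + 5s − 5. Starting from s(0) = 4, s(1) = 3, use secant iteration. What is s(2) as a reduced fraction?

F(4) = −1, F(3) = 1. s(2) = 3 − 1·(3 − 4)/(1 − (−1)) = 7/2.

7/2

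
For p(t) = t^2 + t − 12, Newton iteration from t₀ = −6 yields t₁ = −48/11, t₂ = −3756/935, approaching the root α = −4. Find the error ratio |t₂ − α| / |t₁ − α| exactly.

t₁ − α = −48/11 − (−4) = −48/11 + 4 = −4/11, so |t₁ − α| = 4/11.
t₂ − α = −3756/935 − (−4) = −3756/935 + 4 = −16/935, so |t₂ − α| = 16/935.
Ratio = (16/935) / (4/11) = 4/85.

4/85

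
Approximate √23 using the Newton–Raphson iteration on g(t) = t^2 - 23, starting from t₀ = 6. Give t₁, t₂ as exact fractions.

g'(t) = 2t.
g(6) = 13, g'(6) = 12, so t₁ = 6 - 13/12 = 59/12.
g(59/12) = 169/144, g'(59/12) = 59/6, so t₂ = (59/12) - (169/144)/(59/6) = 6793/1416.

t₁ = 59/12, t₂ = 6793/1416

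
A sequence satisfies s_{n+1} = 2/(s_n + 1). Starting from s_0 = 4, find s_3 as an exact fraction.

s_1 = 2/(4 + 1) = 2/5.
s_2 = 2/(2/5 + 1) = 10/7.
s_3 = 2/(10/7 + 1) = 14/17.

14/17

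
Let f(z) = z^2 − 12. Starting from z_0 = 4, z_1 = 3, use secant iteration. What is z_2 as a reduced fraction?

f(4) = 4, f(3) = −3. z_2 = 3 − (−3)·(3 − 4)/((−3) − 4) = 24/7.

24/7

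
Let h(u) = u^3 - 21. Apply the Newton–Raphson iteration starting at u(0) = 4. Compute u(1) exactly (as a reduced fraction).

h'(u) = 3u^2.
h(4) = 43, h'(4) = 48, so u(1) = 4 - 43/48 = 149/48.

149/48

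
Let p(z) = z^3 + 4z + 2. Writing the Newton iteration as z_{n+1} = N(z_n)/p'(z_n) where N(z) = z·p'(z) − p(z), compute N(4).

p'(z) = 3z^2 + 4.
N(z) = z·p'(z) − p(z) = z·(3z^2 + 4) − (z^3 + 4z + 2) = 2z^3 − 2.
N(4) = 126.

126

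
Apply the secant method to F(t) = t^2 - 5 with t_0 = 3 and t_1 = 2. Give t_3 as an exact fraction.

F(3) = 4, F(2) = -1. t_2 = 2 - (-1)·(2 - 3)/((-1) - 4) = 11/5.
F(2) = -1, F(11/5) = -4/25. t_3 = (11/5) - (-4/25)·((11/5) - 2)/((-4/25) - (-1)) = 47/21.

47/21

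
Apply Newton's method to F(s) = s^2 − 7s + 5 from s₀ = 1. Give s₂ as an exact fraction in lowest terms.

F'(s) = 2s − 7.
F(1) = −1, F'(1) = −5, so s₁ = 1 − (−1)/(−5) = 4/5.
F(4/5) = 1/25, F'(4/5) = −27/5, so s₂ = (4/5) − (1/25)/(−27/5) = 109/135.

109/135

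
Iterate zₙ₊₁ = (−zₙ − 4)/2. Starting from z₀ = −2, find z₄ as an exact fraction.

−11/8

z₁ = (−(−2) − 4)/2 = −1.
z₂ = (−(−1) − 4)/2 = −3/2.
z₃ = (−(−3/2) − 4)/2 = −5/4.
z₄ = (−(−5/4) − 4)/2 = −11/8.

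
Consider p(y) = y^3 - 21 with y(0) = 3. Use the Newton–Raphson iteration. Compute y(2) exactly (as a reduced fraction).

p'(y) = 3y^2.
p(3) = 6, p'(3) = 27, so y(1) = 3 - 6/27 = 25/9.
p(25/9) = 316/729, p'(25/9) = 625/27, so y(2) = (25/9) - (316/729)/(625/27) = 46559/16875.

46559/16875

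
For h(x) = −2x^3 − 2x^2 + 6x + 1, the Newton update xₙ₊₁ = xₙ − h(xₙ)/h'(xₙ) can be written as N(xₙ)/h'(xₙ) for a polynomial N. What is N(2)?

−41

h'(x) = −6x^2 − 4x + 6.
N(x) = x·h'(x) − h(x) = x·(−6x^2 − 4x + 6) − (−2x^3 − 2x^2 + 6x + 1) = −4x^3 − 2x^2 − 1.
N(2) = −41.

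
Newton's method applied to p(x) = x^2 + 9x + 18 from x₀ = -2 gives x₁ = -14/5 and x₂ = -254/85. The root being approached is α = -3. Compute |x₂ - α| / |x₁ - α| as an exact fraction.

1/17

x₁ - α = -14/5 - (-3) = -14/5 + 3 = 1/5, so |x₁ - α| = 1/5.
x₂ - α = -254/85 - (-3) = -254/85 + 3 = 1/85, so |x₂ - α| = 1/85.
Ratio = (1/85) / (1/5) = 1/17.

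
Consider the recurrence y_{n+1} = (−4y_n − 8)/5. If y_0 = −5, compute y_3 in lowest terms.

152/125

y_1 = (−4·(−5) − 8)/5 = 12/5.
y_2 = (−4·(12/5) − 8)/5 = −88/25.
y_3 = (−4·(−88/25) − 8)/5 = 152/125.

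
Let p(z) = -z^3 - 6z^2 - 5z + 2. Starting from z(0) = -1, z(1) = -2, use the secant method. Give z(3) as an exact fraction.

p(-1) = 2, p(-2) = -4. z(2) = (-2) - (-4)·((-2) - (-1))/((-4) - 2) = -4/3.
p(-2) = -4, p(-4/3) = 10/27. z(3) = (-4/3) - (10/27)·((-4/3) - (-2))/((10/27) - (-4)) = -82/59.

-82/59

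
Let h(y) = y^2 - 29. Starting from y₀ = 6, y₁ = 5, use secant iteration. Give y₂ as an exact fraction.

59/11

h(6) = 7, h(5) = -4. y₂ = 5 - (-4)·(5 - 6)/((-4) - 7) = 59/11.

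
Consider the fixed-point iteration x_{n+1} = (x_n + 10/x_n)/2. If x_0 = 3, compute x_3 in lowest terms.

x_1 = (3 + 10/3)/2 = 19/6.
x_2 = (19/6 + 10/(19/6))/2 = 721/228.
x_3 = (721/228 + 10/(721/228))/2 = 1039681/328776.

1039681/328776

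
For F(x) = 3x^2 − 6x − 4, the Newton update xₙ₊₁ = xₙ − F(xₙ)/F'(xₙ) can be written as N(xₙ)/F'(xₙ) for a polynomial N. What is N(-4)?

52

F'(x) = 6x − 6.
N(x) = x·F'(x) − F(x) = x·(6x − 6) − (3x^2 − 6x − 4) = 3x^2 + 4.
N(-4) = 52.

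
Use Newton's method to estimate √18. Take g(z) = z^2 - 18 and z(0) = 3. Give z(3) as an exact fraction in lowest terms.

577/136

g'(z) = 2z.
g(3) = -9, g'(3) = 6, so z(1) = 3 - (-9)/6 = 9/2.
g(9/2) = 9/4, g'(9/2) = 9, so z(2) = (9/2) - (9/4)/9 = 17/4.
g(17/4) = 1/16, g'(17/4) = 17/2, so z(3) = (17/4) - (1/16)/(17/2) = 577/136.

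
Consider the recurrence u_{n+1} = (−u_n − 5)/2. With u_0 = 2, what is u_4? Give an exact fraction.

−23/16

u_1 = (−2 − 5)/2 = −7/2.
u_2 = (−(−7/2) − 5)/2 = −3/4.
u_3 = (−(−3/4) − 5)/2 = −17/8.
u_4 = (−(−17/8) − 5)/2 = −23/16.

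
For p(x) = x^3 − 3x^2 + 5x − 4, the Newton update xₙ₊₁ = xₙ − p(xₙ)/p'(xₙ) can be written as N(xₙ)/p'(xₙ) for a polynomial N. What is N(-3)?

−77

p'(x) = 3x^2 − 6x + 5.
N(x) = x·p'(x) − p(x) = x·(3x^2 − 6x + 5) − (x^3 − 3x^2 + 5x − 4) = 2x^3 − 3x^2 + 4.
N(-3) = −77.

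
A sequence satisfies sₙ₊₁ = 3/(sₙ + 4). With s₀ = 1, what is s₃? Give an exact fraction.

69/107

s₁ = 3/(1 + 4) = 3/5.
s₂ = 3/(3/5 + 4) = 15/23.
s₃ = 3/(15/23 + 4) = 69/107.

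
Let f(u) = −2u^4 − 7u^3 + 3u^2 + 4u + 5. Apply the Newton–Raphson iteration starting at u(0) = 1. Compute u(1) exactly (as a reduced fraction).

22/19

f'(u) = −8u^3 − 21u^2 + 6u + 4.
f(1) = 3, f'(1) = −19, so u(1) = 1 − 3/(−19) = 22/19.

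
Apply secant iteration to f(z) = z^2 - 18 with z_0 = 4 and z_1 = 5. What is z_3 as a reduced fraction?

352/83

f(4) = -2, f(5) = 7. z_2 = 5 - 7·(5 - 4)/(7 - (-2)) = 38/9.
f(5) = 7, f(38/9) = -14/81. z_3 = (38/9) - (-14/81)·((38/9) - 5)/((-14/81) - 7) = 352/83.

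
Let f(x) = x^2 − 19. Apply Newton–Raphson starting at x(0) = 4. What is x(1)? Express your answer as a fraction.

35/8

f'(x) = 2x.
f(4) = −3, f'(4) = 8, so x(1) = 4 − (−3)/8 = 35/8.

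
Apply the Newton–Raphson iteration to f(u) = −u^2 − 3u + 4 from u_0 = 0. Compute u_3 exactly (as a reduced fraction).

13108/13107

f'(u) = −2u − 3.
f(0) = 4, f'(0) = −3, so u_1 = 0 − 4/(−3) = 4/3.
f(4/3) = −16/9, f'(4/3) = −17/3, so u_2 = (4/3) − (−16/9)/(−17/3) = 52/51.
f(52/51) = −256/2601, f'(52/51) = −257/51, so u_3 = (52/51) − (−256/2601)/(−257/51) = 13108/13107.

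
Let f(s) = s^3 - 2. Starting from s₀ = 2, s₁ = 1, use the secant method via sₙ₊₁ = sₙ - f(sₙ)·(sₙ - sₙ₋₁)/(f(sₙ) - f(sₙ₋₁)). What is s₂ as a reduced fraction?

f(2) = 6, f(1) = -1. s₂ = 1 - (-1)·(1 - 2)/((-1) - 6) = 8/7.

8/7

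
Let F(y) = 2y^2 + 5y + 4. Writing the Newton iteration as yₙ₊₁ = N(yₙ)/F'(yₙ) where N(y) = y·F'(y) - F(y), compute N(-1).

F'(y) = 4y + 5.
N(y) = y·F'(y) - F(y) = y·(4y + 5) - (2y^2 + 5y + 4) = 2y^2 - 4.
N(-1) = -2.

-2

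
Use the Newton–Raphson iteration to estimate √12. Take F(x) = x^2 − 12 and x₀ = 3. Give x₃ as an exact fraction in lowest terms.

F'(x) = 2x.
F(3) = −3, F'(3) = 6, so x₁ = 3 − (−3)/6 = 7/2.
F(7/2) = 1/4, F'(7/2) = 7, so x₂ = (7/2) − (1/4)/7 = 97/28.
F(97/28) = 1/784, F'(97/28) = 97/14, so x₃ = (97/28) − (1/784)/(97/14) = 18817/5432.

18817/5432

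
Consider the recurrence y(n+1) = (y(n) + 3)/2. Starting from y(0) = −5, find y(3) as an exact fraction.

2

y(1) = ((−5) + 3)/2 = −1.
y(2) = ((−1) + 3)/2 = 1.
y(3) = (1 + 3)/2 = 2.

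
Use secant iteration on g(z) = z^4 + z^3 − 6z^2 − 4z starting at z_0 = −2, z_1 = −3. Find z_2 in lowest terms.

−12/5

g(−2) = −8, g(−3) = 12. z_2 = (−3) − 12·((−3) − (−2))/(12 − (−8)) = −12/5.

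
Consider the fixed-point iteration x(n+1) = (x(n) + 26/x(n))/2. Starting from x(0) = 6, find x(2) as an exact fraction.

x(1) = (6 + 26/6)/2 = 31/6.
x(2) = (31/6 + 26/(31/6))/2 = 1897/372.

1897/372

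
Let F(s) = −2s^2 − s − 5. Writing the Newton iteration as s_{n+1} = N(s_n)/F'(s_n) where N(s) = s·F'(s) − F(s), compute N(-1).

3

F'(s) = −4s − 1.
N(s) = s·F'(s) − F(s) = s·(−4s − 1) − (−2s^2 − s − 5) = −2s^2 + 5.
N(-1) = 3.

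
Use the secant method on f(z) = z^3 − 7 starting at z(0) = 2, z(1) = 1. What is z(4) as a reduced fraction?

10814185/5656543

f(2) = 1, f(1) = −6. z(2) = 1 − (−6)·(1 − 2)/((−6) − 1) = 13/7.
f(1) = −6, f(13/7) = −204/343. z(3) = (13/7) − (−204/343)·((13/7) − 1)/((−204/343) − (−6)) = 201/103.
f(13/7) = −204/343, f(201/103) = 471512/1092727. z(4) = (201/103) − (471512/1092727)·((201/103) − (13/7))/((471512/1092727) − (−204/343)) = 10814185/5656543.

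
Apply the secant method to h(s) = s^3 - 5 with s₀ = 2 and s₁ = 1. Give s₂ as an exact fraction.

h(2) = 3, h(1) = -4. s₂ = 1 - (-4)·(1 - 2)/((-4) - 3) = 11/7.

11/7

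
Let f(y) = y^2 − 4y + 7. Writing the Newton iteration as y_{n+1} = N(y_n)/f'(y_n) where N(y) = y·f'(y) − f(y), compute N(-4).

9

f'(y) = 2y − 4.
N(y) = y·f'(y) − f(y) = y·(2y − 4) − (y^2 − 4y + 7) = y^2 − 7.
N(-4) = 9.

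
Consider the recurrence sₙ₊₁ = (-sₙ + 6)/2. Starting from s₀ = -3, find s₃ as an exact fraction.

21/8

s₁ = (-(-3) + 6)/2 = 9/2.
s₂ = (-(9/2) + 6)/2 = 3/4.
s₃ = (-(3/4) + 6)/2 = 21/8.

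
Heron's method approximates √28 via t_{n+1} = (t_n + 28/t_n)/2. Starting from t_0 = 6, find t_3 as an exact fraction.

32257/6096

t_1 = (6 + 28/6)/2 = 16/3.
t_2 = (16/3 + 28/(16/3))/2 = 127/24.
t_3 = (127/24 + 28/(127/24))/2 = 32257/6096.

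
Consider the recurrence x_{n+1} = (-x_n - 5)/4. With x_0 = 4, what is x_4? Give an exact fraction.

-251/256

x_1 = (-4 - 5)/4 = -9/4.
x_2 = (-(-9/4) - 5)/4 = -11/16.
x_3 = (-(-11/16) - 5)/4 = -69/64.
x_4 = (-(-69/64) - 5)/4 = -251/256.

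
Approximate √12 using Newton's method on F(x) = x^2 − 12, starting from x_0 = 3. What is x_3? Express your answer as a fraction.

18817/5432

F'(x) = 2x.
F(3) = −3, F'(3) = 6, so x_1 = 3 − (−3)/6 = 7/2.
F(7/2) = 1/4, F'(7/2) = 7, so x_2 = (7/2) − (1/4)/7 = 97/28.
F(97/28) = 1/784, F'(97/28) = 97/14, so x_3 = (97/28) − (1/784)/(97/14) = 18817/5432.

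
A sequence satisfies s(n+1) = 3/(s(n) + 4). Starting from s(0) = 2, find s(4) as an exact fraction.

s(1) = 3/(2 + 4) = 1/2.
s(2) = 3/(1/2 + 4) = 2/3.
s(3) = 3/(2/3 + 4) = 9/14.
s(4) = 3/(9/14 + 4) = 42/65.

42/65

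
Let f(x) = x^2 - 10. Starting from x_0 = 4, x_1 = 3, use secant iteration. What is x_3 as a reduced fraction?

f(4) = 6, f(3) = -1. x_2 = 3 - (-1)·(3 - 4)/((-1) - 6) = 22/7.
f(3) = -1, f(22/7) = -6/49. x_3 = (22/7) - (-6/49)·((22/7) - 3)/((-6/49) - (-1)) = 136/43.

136/43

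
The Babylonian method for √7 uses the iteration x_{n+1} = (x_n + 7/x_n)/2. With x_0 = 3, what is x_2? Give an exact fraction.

127/48

x_1 = (3 + 7/3)/2 = 8/3.
x_2 = (8/3 + 7/(8/3))/2 = 127/48.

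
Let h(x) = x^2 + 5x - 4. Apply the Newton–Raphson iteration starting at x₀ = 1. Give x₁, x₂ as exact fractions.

x₁ = 5/7, x₂ = 221/315

h'(x) = 2x + 5.
h(1) = 2, h'(1) = 7, so x₁ = 1 - 2/7 = 5/7.
h(5/7) = 4/49, h'(5/7) = 45/7, so x₂ = (5/7) - (4/49)/(45/7) = 221/315.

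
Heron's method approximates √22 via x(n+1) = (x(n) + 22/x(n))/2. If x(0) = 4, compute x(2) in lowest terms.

x(1) = (4 + 22/4)/2 = 19/4.
x(2) = (19/4 + 22/(19/4))/2 = 713/152.

713/152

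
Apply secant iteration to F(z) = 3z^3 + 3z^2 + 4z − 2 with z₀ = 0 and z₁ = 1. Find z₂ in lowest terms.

1/5

F(0) = −2, F(1) = 8. z₂ = 1 − 8·(1 − 0)/(8 − (−2)) = 1/5.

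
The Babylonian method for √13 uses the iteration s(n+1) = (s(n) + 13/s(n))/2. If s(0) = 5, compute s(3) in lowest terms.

s(1) = (5 + 13/5)/2 = 19/5.
s(2) = (19/5 + 13/(19/5))/2 = 343/95.
s(3) = (343/95 + 13/(343/95))/2 = 117487/32585.

117487/32585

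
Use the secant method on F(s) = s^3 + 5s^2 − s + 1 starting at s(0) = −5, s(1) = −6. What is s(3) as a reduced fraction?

−235801/45221

F(−5) = 6, F(−6) = −29. s(2) = (−6) − (−29)·((−6) − (−5))/((−29) − 6) = −181/35.
F(−6) = −29, F(−181/35) = 68034/42875. s(3) = (−181/35) − (68034/42875)·((−181/35) − (−6))/((68034/42875) − (−29)) = −235801/45221.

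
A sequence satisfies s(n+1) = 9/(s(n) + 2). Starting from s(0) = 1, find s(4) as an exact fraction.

s(1) = 9/(1 + 2) = 3.
s(2) = 9/(3 + 2) = 9/5.
s(3) = 9/(9/5 + 2) = 45/19.
s(4) = 9/(45/19 + 2) = 171/83.

171/83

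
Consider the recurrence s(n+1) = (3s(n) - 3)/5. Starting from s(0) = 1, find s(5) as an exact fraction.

-816/625

s(1) = (3·1 - 3)/5 = 0.
s(2) = (3·0 - 3)/5 = -3/5.
s(3) = (3·(-3/5) - 3)/5 = -24/25.
s(4) = (3·(-24/25) - 3)/5 = -147/125.
s(5) = (3·(-147/125) - 3)/5 = -816/625.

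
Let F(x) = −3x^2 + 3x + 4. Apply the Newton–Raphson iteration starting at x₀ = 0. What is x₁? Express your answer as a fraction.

−4/3

F'(x) = −6x + 3.
F(0) = 4, F'(0) = 3, so x₁ = 0 − 4/3 = −4/3.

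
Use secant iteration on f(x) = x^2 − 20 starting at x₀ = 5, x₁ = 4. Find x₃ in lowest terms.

f(5) = 5, f(4) = −4. x₂ = 4 − (−4)·(4 − 5)/((−4) − 5) = 40/9.
f(4) = −4, f(40/9) = −20/81. x₃ = (40/9) − (−20/81)·((40/9) − 4)/((−20/81) − (−4)) = 85/19.

85/19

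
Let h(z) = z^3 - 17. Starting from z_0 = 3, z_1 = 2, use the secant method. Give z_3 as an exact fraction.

4709/1813

h(3) = 10, h(2) = -9. z_2 = 2 - (-9)·(2 - 3)/((-9) - 10) = 47/19.
h(2) = -9, h(47/19) = -12780/6859. z_3 = (47/19) - (-12780/6859)·((47/19) - 2)/((-12780/6859) - (-9)) = 4709/1813.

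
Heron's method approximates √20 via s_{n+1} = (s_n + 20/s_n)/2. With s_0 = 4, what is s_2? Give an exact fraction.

s_1 = (4 + 20/4)/2 = 9/2.
s_2 = (9/2 + 20/(9/2))/2 = 161/36.

161/36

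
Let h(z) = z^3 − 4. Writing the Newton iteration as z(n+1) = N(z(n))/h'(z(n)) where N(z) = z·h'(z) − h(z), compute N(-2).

−12

h'(z) = 3z^2.
N(z) = z·h'(z) − h(z) = z·(3z^2) − (z^3 − 4) = 2z^3 + 4.
N(-2) = −12.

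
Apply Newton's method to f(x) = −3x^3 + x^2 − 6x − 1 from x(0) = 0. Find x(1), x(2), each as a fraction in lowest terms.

f'(x) = −9x^2 + 2x − 6.
f(0) = −1, f'(0) = −6, so x(1) = 0 − (−1)/(−6) = −1/6.
f(−1/6) = 1/24, f'(−1/6) = −79/12, so x(2) = (−1/6) − (1/24)/(−79/12) = −38/237.

x(1) = −1/6, x(2) = −38/237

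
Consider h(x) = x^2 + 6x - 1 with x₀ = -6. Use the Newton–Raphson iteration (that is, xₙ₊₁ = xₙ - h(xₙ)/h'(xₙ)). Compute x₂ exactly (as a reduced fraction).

h'(x) = 2x + 6.
h(-6) = -1, h'(-6) = -6, so x₁ = (-6) - (-1)/(-6) = -37/6.
h(-37/6) = 1/36, h'(-37/6) = -19/3, so x₂ = (-37/6) - (1/36)/(-19/3) = -1405/228.

-1405/228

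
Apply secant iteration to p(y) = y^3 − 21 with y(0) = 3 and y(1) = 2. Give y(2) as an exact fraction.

51/19

p(3) = 6, p(2) = −13. y(2) = 2 − (−13)·(2 − 3)/((−13) − 6) = 51/19.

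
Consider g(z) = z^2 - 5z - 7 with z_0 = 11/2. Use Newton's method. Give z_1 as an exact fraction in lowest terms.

g'(z) = 2z - 5.
g(11/2) = -17/4, g'(11/2) = 6, so z_1 = (11/2) - (-17/4)/6 = 149/24.

149/24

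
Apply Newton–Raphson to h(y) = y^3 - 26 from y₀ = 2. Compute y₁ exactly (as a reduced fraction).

7/2

h'(y) = 3y^2.
h(2) = -18, h'(2) = 12, so y₁ = 2 - (-18)/12 = 7/2.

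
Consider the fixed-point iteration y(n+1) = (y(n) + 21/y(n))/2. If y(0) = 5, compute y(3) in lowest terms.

277727/60605

y(1) = (5 + 21/5)/2 = 23/5.
y(2) = (23/5 + 21/(23/5))/2 = 527/115.
y(3) = (527/115 + 21/(527/115))/2 = 277727/60605.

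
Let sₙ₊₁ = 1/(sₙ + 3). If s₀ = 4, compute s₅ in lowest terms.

s₁ = 1/(4 + 3) = 1/7.
s₂ = 1/(1/7 + 3) = 7/22.
s₃ = 1/(7/22 + 3) = 22/73.
s₄ = 1/(22/73 + 3) = 73/241.
s₅ = 1/(73/241 + 3) = 241/796.

241/796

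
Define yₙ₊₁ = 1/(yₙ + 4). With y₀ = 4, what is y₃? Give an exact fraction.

33/140

y₁ = 1/(4 + 4) = 1/8.
y₂ = 1/(1/8 + 4) = 8/33.
y₃ = 1/(8/33 + 4) = 33/140.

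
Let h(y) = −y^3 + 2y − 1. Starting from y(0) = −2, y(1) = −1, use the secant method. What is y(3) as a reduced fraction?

h(−2) = 3, h(−1) = −2. y(2) = (−1) − (−2)·((−1) − (−2))/((−2) − 3) = −7/5.
h(−1) = −2, h(−7/5) = −132/125. y(3) = (−7/5) − (−132/125)·((−7/5) − (−1))/((−132/125) − (−2)) = −109/59.

−109/59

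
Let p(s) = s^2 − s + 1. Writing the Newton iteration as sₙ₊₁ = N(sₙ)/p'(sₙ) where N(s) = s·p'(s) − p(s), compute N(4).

p'(s) = 2s − 1.
N(s) = s·p'(s) − p(s) = s·(2s − 1) − (s^2 − s + 1) = s^2 − 1.
N(4) = 15.

15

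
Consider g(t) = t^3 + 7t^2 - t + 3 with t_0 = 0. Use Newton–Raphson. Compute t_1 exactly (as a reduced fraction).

g'(t) = 3t^2 + 14t - 1.
g(0) = 3, g'(0) = -1, so t_1 = 0 - 3/(-1) = 3.

3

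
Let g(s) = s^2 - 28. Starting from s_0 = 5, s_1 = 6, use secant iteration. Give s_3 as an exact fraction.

g(5) = -3, g(6) = 8. s_2 = 6 - 8·(6 - 5)/(8 - (-3)) = 58/11.
g(6) = 8, g(58/11) = -24/121. s_3 = (58/11) - (-24/121)·((58/11) - 6)/((-24/121) - 8) = 164/31.

164/31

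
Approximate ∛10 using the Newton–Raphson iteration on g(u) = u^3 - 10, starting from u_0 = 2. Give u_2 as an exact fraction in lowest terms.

3277/1521

g'(u) = 3u^2.
g(2) = -2, g'(2) = 12, so u_1 = 2 - (-2)/12 = 13/6.
g(13/6) = 37/216, g'(13/6) = 169/12, so u_2 = (13/6) - (37/216)/(169/12) = 3277/1521.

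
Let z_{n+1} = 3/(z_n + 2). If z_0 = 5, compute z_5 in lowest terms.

483/487

z_1 = 3/(5 + 2) = 3/7.
z_2 = 3/(3/7 + 2) = 21/17.
z_3 = 3/(21/17 + 2) = 51/55.
z_4 = 3/(51/55 + 2) = 165/161.
z_5 = 3/(165/161 + 2) = 483/487.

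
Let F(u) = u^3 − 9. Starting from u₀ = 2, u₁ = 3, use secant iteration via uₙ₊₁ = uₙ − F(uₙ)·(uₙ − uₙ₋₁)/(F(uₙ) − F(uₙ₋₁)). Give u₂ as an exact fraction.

F(2) = −1, F(3) = 18. u₂ = 3 − 18·(3 − 2)/(18 − (−1)) = 39/19.

39/19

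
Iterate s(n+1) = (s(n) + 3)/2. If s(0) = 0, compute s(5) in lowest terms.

93/32

s(1) = (0 + 3)/2 = 3/2.
s(2) = ((3/2) + 3)/2 = 9/4.
s(3) = ((9/4) + 3)/2 = 21/8.
s(4) = ((21/8) + 3)/2 = 45/16.
s(5) = ((45/16) + 3)/2 = 93/32.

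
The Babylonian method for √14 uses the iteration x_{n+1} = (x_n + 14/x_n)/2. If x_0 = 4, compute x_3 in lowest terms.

x_1 = (4 + 14/4)/2 = 15/4.
x_2 = (15/4 + 14/(15/4))/2 = 449/120.
x_3 = (449/120 + 14/(449/120))/2 = 403201/107760.

403201/107760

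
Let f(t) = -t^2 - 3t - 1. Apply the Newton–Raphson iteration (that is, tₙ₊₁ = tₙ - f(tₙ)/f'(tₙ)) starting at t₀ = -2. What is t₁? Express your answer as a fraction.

f'(t) = -2t - 3.
f(-2) = 1, f'(-2) = 1, so t₁ = (-2) - 1/1 = -3.

-3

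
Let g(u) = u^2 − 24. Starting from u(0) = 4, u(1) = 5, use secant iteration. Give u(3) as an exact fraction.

436/89

g(4) = −8, g(5) = 1. u(2) = 5 − 1·(5 − 4)/(1 − (−8)) = 44/9.
g(5) = 1, g(44/9) = −8/81. u(3) = (44/9) − (−8/81)·((44/9) − 5)/((−8/81) − 1) = 436/89.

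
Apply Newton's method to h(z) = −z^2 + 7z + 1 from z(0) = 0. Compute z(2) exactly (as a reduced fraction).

h'(z) = −2z + 7.
h(0) = 1, h'(0) = 7, so z(1) = 0 − 1/7 = −1/7.
h(−1/7) = −1/49, h'(−1/7) = 51/7, so z(2) = (−1/7) − (−1/49)/(51/7) = −50/357.

−50/357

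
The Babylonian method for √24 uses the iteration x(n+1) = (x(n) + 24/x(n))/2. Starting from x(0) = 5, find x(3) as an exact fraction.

46099201/9409960

x(1) = (5 + 24/5)/2 = 49/10.
x(2) = (49/10 + 24/(49/10))/2 = 4801/980.
x(3) = (4801/980 + 24/(4801/980))/2 = 46099201/9409960.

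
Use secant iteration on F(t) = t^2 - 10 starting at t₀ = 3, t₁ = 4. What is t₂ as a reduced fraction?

22/7

F(3) = -1, F(4) = 6. t₂ = 4 - 6·(4 - 3)/(6 - (-1)) = 22/7.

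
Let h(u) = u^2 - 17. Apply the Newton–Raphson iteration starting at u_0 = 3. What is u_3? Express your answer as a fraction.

h'(u) = 2u.
h(3) = -8, h'(3) = 6, so u_1 = 3 - (-8)/6 = 13/3.
h(13/3) = 16/9, h'(13/3) = 26/3, so u_2 = (13/3) - (16/9)/(26/3) = 161/39.
h(161/39) = 64/1521, h'(161/39) = 322/39, so u_3 = (161/39) - (64/1521)/(322/39) = 25889/6279.

25889/6279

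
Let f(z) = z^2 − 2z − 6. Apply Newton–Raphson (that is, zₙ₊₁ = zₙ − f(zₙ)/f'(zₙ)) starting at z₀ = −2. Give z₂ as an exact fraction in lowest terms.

−79/48

f'(z) = 2z − 2.
f(−2) = 2, f'(−2) = −6, so z₁ = (−2) − 2/(−6) = −5/3.
f(−5/3) = 1/9, f'(−5/3) = −16/3, so z₂ = (−5/3) − (1/9)/(−16/3) = −79/48.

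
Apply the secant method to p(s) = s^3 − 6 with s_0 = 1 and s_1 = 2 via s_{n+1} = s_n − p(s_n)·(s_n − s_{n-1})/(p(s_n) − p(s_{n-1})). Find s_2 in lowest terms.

12/7

p(1) = −5, p(2) = 2. s_2 = 2 − 2·(2 − 1)/(2 − (−5)) = 12/7.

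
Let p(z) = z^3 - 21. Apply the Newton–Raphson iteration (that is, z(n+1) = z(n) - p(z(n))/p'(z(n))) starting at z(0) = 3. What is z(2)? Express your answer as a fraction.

p'(z) = 3z^2.
p(3) = 6, p'(3) = 27, so z(1) = 3 - 6/27 = 25/9.
p(25/9) = 316/729, p'(25/9) = 625/27, so z(2) = (25/9) - (316/729)/(625/27) = 46559/16875.

46559/16875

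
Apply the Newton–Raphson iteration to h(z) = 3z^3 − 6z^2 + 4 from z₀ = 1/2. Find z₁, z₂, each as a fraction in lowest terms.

z₁ = 19/15, z₂ = 1612/855

h'(z) = 9z^2 − 12z.
h(1/2) = 23/8, h'(1/2) = −15/4, so z₁ = (1/2) − (23/8)/(−15/4) = 19/15.
h(19/15) = 529/1125, h'(19/15) = −19/25, so z₂ = (19/15) − (529/1125)/(−19/25) = 1612/855.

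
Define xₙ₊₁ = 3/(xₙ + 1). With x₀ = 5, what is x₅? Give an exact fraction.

x₁ = 3/(5 + 1) = 1/2.
x₂ = 3/(1/2 + 1) = 2.
x₃ = 3/(2 + 1) = 1.
x₄ = 3/(1 + 1) = 3/2.
x₅ = 3/(3/2 + 1) = 6/5.

6/5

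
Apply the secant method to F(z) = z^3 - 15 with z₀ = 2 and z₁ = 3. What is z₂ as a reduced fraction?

F(2) = -7, F(3) = 12. z₂ = 3 - 12·(3 - 2)/(12 - (-7)) = 45/19.

45/19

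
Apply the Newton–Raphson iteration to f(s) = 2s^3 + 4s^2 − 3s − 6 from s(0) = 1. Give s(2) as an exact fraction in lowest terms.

27586/22495

f'(s) = 6s^2 + 8s − 3.
f(1) = −3, f'(1) = 11, so s(1) = 1 − (−3)/11 = 14/11.
f(14/11) = 1044/1331, f'(14/11) = 2045/121, so s(2) = (14/11) − (1044/1331)/(2045/121) = 27586/22495.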